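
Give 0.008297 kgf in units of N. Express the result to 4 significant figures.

0.08137 N

1 kgf = 9.80665 newtons.
So 0.008297 × 9.80665 ≈ 0.08137 N.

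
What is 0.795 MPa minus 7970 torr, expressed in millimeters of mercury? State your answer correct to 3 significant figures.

0.795 MPa = 5962.99 mmHg and 7970 torr = 7970.00 mmHg.
5962.99 − 7970.00 ≈ -2010 mmHg.

-2010 mmHg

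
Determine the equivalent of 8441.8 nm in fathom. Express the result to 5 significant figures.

4.6160e-6 fathoms

1 nanometer = 5.46807e-10 fathoms.
Then 8441.8 × 5.46807e-10 ≈ 4.6160e-6 fathom.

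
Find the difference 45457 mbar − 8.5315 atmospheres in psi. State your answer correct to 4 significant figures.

533.9 pounds per square inch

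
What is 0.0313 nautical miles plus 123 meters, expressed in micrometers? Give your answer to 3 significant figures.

0.0313 nmi = 5.79676e+7 μm and 123 m = 1.23000e+8 μm.
5.79676e+7 + 1.23000e+8 ≈ 1.81e+8 μm.

1.81e+8 μm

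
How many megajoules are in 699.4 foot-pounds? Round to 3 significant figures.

0.000948 MJ

1 ft·lbf = 1.35582 × 10^-6 MJ.
699.4 × 1.35582 × 10^-6 ≈ 0.000948 MJ.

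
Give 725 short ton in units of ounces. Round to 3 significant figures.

2.32 × 10^7 ounces

1 short ton = 32000.0 ounces.
So 725 × 32000.0 ≈ 2.32 × 10^7 oz.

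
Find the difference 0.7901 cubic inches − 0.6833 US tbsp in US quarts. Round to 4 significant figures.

0.003005 US quarts

0.7901 in³ = 0.0136814 US qt and 0.6833 US tbsp = 0.0106766 US qt.
0.0136814 − 0.0106766 ≈ 0.003005 US qt.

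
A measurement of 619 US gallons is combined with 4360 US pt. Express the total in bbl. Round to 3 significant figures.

619 US gal = 14.7381 bbl and 4360 US pt = 12.9762 bbl.
14.7381 + 12.9762 ≈ 27.7 bbl.

27.7 bbl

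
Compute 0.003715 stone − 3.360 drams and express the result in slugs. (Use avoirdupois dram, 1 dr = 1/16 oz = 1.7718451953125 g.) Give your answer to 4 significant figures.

0.003715 st = 0.00161652 slug and 3.360 dr = 0.000407937 slug.
0.00161652 − 0.000407937 ≈ 0.001209 slug.

0.001209 slugs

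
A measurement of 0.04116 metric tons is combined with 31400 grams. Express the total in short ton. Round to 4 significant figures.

0.04116 t = 0.0453711 short ton and 31400 g = 0.0346126 short ton.
0.0453711 + 0.0346126 ≈ 0.07998 short ton.

0.07998 short ton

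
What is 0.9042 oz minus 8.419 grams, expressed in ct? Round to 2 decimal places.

0.9042 oz = 128.168 ct and 8.419 g = 42.0950 ct.
128.168 − 42.0950 ≈ 86.07 ct.

86.07 ct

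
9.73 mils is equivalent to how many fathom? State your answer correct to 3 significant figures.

1 mil = 1.38889e-5 fathom.
9.73 × 1.38889e-5 ≈ 0.000135 fathom.

0.000135 fathom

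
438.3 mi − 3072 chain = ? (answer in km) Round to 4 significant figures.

643.6 km

438.3 mi = 705.375 km and 3072 chain = 61.7988 km.
705.375 − 61.7988 ≈ 643.6 km.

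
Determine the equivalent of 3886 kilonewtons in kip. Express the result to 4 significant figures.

1 kilonewton = 0.224809 kip.
Then 3886 × 0.224809 ≈ 873.6 kip.

873.6 kips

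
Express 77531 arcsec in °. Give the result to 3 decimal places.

21.536 degrees

1 arcsec = 0.000277778 °.
Then 77531 × 0.000277778 ≈ 21.536 °.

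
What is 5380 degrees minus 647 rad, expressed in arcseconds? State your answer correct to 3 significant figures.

5380 ° = 1.93680e+7 arcsec and 647 rad = 1.33453e+8 arcsec.
1.93680e+7 − 1.33453e+8 ≈ -1.14e+8 arcsec.

-1.14e+8 arcsec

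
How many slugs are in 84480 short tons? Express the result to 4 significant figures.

5.251e+6 slugs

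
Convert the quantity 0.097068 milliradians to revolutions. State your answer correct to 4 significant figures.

1 mrad = 0.000159155 revolutions.
So 0.097068 × 0.000159155 ≈ 1.545e-5 rev.

1.545e-5 revolutions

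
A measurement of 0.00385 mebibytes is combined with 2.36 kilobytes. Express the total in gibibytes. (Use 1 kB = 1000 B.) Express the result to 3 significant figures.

0.00385 MiB = 3.75977e-6 GiB and 2.36 kB = 2.19792e-6 GiB.
3.75977e-6 + 2.19792e-6 ≈ 5.96e-6 GiB.

5.96e-6 gibibytes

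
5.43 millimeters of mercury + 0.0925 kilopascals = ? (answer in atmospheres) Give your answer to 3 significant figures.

0.00806 atm

5.43 mmHg = 0.00714474 atm and 0.0925 kPa = 0.000912904 atm.
0.00714474 + 0.000912904 ≈ 0.00806 atm.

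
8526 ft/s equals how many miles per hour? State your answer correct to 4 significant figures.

1 foot per second = 0.681818 mph.
Thus 8526 × 0.681818 ≈ 5813 mph.

5813 mph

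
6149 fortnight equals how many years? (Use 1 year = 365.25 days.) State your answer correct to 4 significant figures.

235.7 yr

1 fortnight = 0.0383299 years.
Thus 6149 × 0.0383299 ≈ 235.7 yr.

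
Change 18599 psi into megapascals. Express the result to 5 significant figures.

128.24 MPa

1 psi = 0.00689476 MPa.
18599 × 0.00689476 ≈ 128.24 MPa.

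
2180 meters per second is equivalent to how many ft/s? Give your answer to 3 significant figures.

7150 feet per second

1 meter per second = 3.28084 feet per second.
Then 2180 × 3.28084 ≈ 7150 ft/s.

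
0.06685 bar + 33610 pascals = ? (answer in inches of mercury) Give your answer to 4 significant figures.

11.90 inHg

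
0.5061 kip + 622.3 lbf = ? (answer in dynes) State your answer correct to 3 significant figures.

5.02e+8 dynes

0.5061 kip = 2.25124e+8 dyn and 622.3 lbf = 2.76813e+8 dyn.
2.25124e+8 + 2.76813e+8 ≈ 5.02e+8 dyn.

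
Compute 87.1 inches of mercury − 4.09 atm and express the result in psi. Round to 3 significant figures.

-17.3 psi

87.1 inHg = 42.7795 psi and 4.09 atm = 60.1064 psi.
42.7795 − 60.1064 ≈ -17.3 psi.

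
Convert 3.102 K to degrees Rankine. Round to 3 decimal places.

5.584 °R

°R = K × 9/5.
Applying the formula gives 5.584 °R.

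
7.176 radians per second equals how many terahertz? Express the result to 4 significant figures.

1 radian per second = 1.59155e-13 terahertz.
7.176 × 1.59155e-13 ≈ 1.142e-12 THz.

1.142e-12 THz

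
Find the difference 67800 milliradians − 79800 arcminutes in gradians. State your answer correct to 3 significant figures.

2840 grad

67800 mrad = 4316.28 grad and 79800 arcmin = 1477.78 grad.
4316.28 − 1477.78 ≈ 2840 grad.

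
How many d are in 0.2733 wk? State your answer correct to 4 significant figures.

1.913 d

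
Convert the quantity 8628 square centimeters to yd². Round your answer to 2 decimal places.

1.03 square yards

1 square centimeter = 0.000119599 square yards.
Then 8628 × 0.000119599 ≈ 1.03 yd².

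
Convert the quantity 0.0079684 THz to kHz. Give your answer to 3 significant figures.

1 THz = 1.00000 × 10^9 kilohertz.
0.0079684 × 1.00000 × 10^9 ≈ 7.97 × 10^6 kHz.

7.97 × 10^6 kHz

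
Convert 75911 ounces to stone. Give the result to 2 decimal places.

338.89 st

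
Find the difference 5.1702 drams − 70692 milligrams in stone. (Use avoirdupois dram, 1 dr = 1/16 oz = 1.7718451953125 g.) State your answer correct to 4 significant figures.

-0.009690 st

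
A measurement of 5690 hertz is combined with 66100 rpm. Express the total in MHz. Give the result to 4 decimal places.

0.0068 megahertz

5690 Hz = 0.00569000 MHz and 66100 rpm = 0.00110167 MHz.
0.00569000 + 0.00110167 ≈ 0.0068 MHz.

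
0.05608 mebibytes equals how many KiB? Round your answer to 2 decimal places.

1 mebibyte = 1024.00 kibibytes.
Then 0.05608 × 1024.00 ≈ 57.43 KiB.

57.43 KiB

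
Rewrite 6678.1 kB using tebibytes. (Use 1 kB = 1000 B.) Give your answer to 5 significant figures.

6.0737e-6 TiB

1 kB = 9.09495e-10 TiB.
6678.1 × 9.09495e-10 ≈ 6.0737e-6 TiB.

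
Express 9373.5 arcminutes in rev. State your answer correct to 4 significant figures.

0.4340 revolutions

1 arcmin = 4.62963 × 10^-5 revolutions.
9373.5 × 4.62963 × 10^-5 ≈ 0.4340 rev.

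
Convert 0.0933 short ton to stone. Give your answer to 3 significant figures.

13.3 st

1 short ton = 142.857 st.
Thus 0.0933 × 142.857 ≈ 13.3 st.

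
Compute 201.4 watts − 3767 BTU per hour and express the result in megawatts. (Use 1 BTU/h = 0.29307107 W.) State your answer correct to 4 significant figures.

-0.0009026 MW

201.4 W = 0.000201400 MW and 3767 BTU/h = 0.00110400 MW.
0.000201400 − 0.00110400 ≈ -0.0009026 MW.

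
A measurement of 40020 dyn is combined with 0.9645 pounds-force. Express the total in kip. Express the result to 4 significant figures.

0.001054 kips

40020 dyn = 8.99685e-5 kip and 0.9645 lbf = 0.000964500 kip.
8.99685e-5 + 0.000964500 ≈ 0.001054 kip.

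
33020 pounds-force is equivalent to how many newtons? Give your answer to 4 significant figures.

1 pound-force = 4.44822 newtons.
Then 33020 × 4.44822 ≈ 146900 N.

146900 N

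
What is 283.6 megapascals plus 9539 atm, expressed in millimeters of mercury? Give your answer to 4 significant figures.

9.377 × 10^6 mmHg

283.6 MPa = 2.12717 × 10^6 mmHg and 9539 atm = 7.24964 × 10^6 mmHg.
2.12717 × 10^6 + 7.24964 × 10^6 ≈ 9.377 × 10^6 mmHg.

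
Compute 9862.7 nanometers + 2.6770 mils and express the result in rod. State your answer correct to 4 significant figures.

9862.7 nm = 1.96109 × 10^-6 rod and 2.6770 mil = 1.35202 × 10^-5 rod.
1.96109 × 10^-6 + 1.35202 × 10^-5 ≈ 1.548 × 10^-5 rod.

1.548 × 10^-5 rod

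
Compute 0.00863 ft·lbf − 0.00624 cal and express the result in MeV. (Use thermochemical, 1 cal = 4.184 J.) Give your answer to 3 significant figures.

-8.99e+10 megaelectronvolts

0.00863 ft·lbf = 7.30301e+10 MeV and 0.00624 cal = 1.62954e+11 MeV.
7.30301e+10 − 1.62954e+11 ≈ -8.99e+10 MeV.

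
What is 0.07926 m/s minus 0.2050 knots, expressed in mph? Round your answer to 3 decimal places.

-0.059 mph

0.07926 m/s = 0.177300 mph and 0.2050 kn = 0.235910 mph.
0.177300 − 0.235910 ≈ -0.059 mph.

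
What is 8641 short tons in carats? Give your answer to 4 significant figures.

1 short ton = 4.53592e+6 carats.
So 8641 × 4.53592e+6 ≈ 3.919e+10 ct.

3.919e+10 carats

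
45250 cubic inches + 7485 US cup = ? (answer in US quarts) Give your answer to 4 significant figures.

45250 in³ = 783.550 US qt and 7485 US cup = 1871.25 US qt.
783.550 + 1871.25 ≈ 2655 US qt.

2655 US quarts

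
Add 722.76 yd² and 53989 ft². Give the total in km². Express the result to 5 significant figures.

0.0056201 km²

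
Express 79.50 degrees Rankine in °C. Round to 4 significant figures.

°R = (°C + 273.15) × 9/5.
Applying the formula gives -229.0 °C.

-229.0 °C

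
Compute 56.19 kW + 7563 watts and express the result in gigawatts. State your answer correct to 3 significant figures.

6.38 × 10^-5 GW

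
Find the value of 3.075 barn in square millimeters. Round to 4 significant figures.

3.075e-22 square millimeters

1 barn = 1.00000e-22 mm².
Thus 3.075 × 1.00000e-22 ≈ 3.075e-22 mm².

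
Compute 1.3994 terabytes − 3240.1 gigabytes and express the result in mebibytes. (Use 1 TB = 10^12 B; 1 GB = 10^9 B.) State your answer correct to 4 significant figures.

-1.755e+6 MiB

1.3994 TB = 1.33457e+6 MiB and 3240.1 GB = 3.09000e+6 MiB.
1.33457e+6 − 3.09000e+6 ≈ -1.755e+6 MiB.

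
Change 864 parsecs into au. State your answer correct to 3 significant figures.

1 parsec = 206265 au.
Thus 864 × 206265 ≈ 1.78 × 10^8 au.

1.78 × 10^8 astronomical units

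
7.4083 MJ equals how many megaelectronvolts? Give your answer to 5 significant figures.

4.6239e+19 megaelectronvolts

1 MJ = 6.24151e+18 megaelectronvolts.
Then 7.4083 × 6.24151e+18 ≈ 4.6239e+19 MeV.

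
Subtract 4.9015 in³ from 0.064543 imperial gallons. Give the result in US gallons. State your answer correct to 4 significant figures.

0.064543 imp gal = 0.0775129 US gal and 4.9015 in³ = 0.0212186 US gal.
0.0775129 − 0.0212186 ≈ 0.05629 US gal.

0.05629 US gal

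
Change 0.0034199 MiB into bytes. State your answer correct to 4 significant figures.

3586 bytes

1 mebibyte = 1.04858 × 10^6 B.
0.0034199 × 1.04858 × 10^6 ≈ 3586 B.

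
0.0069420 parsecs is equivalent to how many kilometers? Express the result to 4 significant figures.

2.142 × 10^11 km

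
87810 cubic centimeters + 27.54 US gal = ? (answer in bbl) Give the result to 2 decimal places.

87810 cm³ = 0.552308 bbl and 27.54 US gal = 0.655714 bbl.
0.552308 + 0.655714 ≈ 1.21 bbl.

1.21 bbl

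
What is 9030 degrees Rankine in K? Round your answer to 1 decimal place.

5016.7 kelvins

°R = K × 9/5.
Applying the formula gives 5016.7 K.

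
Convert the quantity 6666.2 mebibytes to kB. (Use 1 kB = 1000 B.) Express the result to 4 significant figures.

1 MiB = 1048.58 kB.
Then 6666.2 × 1048.58 ≈ 6.990 × 10^6 kB.

6.990 × 10^6 kB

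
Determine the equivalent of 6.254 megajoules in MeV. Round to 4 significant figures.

3.903e+19 MeV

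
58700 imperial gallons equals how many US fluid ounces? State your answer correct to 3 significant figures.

9.02e+6 US fluid ounces

1 imperial gallon = 153.722 US fl oz.
Thus 58700 × 153.722 ≈ 9.02e+6 US fl oz.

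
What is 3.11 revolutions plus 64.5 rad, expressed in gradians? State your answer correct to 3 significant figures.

3.11 rev = 1244.00 grad and 64.5 rad = 4106.20 grad.
1244.00 + 4106.20 ≈ 5350 grad.

5350 grad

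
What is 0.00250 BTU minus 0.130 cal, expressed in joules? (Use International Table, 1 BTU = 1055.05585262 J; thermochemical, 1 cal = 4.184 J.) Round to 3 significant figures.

0.00250 BTU = 2.63764 J and 0.130 cal = 0.543920 J.
2.63764 − 0.543920 ≈ 2.09 J.

2.09 J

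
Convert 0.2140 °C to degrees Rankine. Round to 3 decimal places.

°R = (°C + 273.15) × 9/5.
Applying the formula gives 492.055 °R.

492.055 degrees Rankine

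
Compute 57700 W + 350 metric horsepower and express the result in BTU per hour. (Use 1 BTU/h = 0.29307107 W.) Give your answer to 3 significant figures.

1.08 × 10^6 BTU/h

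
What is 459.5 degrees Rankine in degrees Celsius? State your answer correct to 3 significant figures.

°R = (°C + 273.15) × 9/5.
Applying the formula gives -17.9 °C.

-17.9 °C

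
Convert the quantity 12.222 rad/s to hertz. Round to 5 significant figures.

1.9452 hertz

1 radian per second = 0.159155 Hz.
Thus 12.222 × 0.159155 ≈ 1.9452 Hz.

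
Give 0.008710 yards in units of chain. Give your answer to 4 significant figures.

0.0003959 chain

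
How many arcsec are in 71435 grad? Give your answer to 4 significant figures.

2.314 × 10^8 arcsec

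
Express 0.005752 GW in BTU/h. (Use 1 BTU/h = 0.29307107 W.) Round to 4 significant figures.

1 GW = 3.41214 × 10^9 BTU per hour.
So 0.005752 × 3.41214 × 10^9 ≈ 1.963 × 10^7 BTU/h.

1.963 × 10^7 BTU/h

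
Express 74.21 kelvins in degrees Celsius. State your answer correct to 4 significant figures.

-198.9 degrees Celsius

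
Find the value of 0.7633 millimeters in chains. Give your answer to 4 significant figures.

1 millimeter = 4.97097e-5 chain.
Then 0.7633 × 4.97097e-5 ≈ 3.794e-5 chain.

3.794e-5 chains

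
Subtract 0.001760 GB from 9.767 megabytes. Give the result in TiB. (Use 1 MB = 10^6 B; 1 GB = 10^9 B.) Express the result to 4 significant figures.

9.767 MB = 8.88303 × 10^-6 TiB and 0.001760 GB = 1.60071 × 10^-6 TiB.
8.88303 × 10^-6 − 1.60071 × 10^-6 ≈ 7.282 × 10^-6 TiB.

7.282 × 10^-6 TiB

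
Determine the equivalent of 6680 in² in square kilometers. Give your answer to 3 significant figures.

4.31e-6 km²

1 in² = 6.45160e-10 km².
So 6680 × 6.45160e-10 ≈ 4.31e-6 km².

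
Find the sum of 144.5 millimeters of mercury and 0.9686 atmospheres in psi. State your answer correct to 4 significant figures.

144.5 mmHg = 2.79416 psi and 0.9686 atm = 14.2345 psi.
2.79416 + 14.2345 ≈ 17.03 psi.

17.03 psi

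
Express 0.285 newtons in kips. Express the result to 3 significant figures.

6.41 × 10^-5 kips

1 N = 0.000224809 kips.
0.285 × 0.000224809 ≈ 6.41 × 10^-5 kip.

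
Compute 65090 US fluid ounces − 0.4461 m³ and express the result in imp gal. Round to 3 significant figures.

325 imperial gallons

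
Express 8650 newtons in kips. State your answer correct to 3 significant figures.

1 newton = 0.000224809 kip.
8650 × 0.000224809 ≈ 1.94 kip.

1.94 kips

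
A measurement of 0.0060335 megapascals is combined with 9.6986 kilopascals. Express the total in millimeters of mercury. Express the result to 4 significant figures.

118.0 mmHg

0.0060335 MPa = 45.2550 mmHg and 9.6986 kPa = 72.7455 mmHg.
45.2550 + 72.7455 ≈ 118.0 mmHg.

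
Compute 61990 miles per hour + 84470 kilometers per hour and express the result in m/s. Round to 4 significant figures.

51180 meters per second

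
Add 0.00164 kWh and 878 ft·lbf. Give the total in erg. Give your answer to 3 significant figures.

0.00164 kWh = 5.90400e+10 erg and 878 ft·lbf = 1.19041e+10 erg.
5.90400e+10 + 1.19041e+10 ≈ 7.09e+10 erg.

7.09e+10 ergs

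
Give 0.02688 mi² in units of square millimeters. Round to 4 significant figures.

6.962 × 10^10 mm²

1 mi² = 2.58999 × 10^12 mm².
Thus 0.02688 × 2.58999 × 10^12 ≈ 6.962 × 10^10 mm².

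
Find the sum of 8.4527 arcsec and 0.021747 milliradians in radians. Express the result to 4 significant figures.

6.273 × 10^-5 rad

8.4527 arcsec = 4.09798 × 10^-5 rad and 0.021747 mrad = 2.17470 × 10^-5 rad.
4.09798 × 10^-5 + 2.17470 × 10^-5 ≈ 6.273 × 10^-5 rad.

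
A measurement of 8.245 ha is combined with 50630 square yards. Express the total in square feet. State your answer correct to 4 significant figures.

8.245 ha = 887484 ft² and 50630 yd² = 455670 ft².
887484 + 455670 ≈ 1.343 × 10^6 ft².

1.343 × 10^6 ft²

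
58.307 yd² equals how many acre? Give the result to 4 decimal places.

1 yd² = 0.000206612 acres.
So 58.307 × 0.000206612 ≈ 0.0120 acre.

0.0120 acres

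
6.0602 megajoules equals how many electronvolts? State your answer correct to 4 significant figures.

3.782e+25 eV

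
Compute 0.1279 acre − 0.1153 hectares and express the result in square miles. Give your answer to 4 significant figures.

0.1279 acre = 0.000199844 mi² and 0.1153 ha = 0.000445176 mi².
0.000199844 − 0.000445176 ≈ -0.0002453 mi².

-0.0002453 mi²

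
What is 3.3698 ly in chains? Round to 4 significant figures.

1 ly = 4.70290 × 10^14 chains.
Thus 3.3698 × 4.70290 × 10^14 ≈ 1.585 × 10^15 chain.

1.585 × 10^15 chain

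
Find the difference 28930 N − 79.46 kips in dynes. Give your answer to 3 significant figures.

-3.25e+10 dyn

28930 N = 2.89300e+9 dyn and 79.46 kip = 3.53456e+10 dyn.
2.89300e+9 − 3.53456e+10 ≈ -3.25e+10 dyn.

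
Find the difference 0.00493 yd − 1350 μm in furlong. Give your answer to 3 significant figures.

0.00493 yd = 2.24091 × 10^-5 furlong and 1350 μm = 6.71081 × 10^-6 furlong.
2.24091 × 10^-5 − 6.71081 × 10^-6 ≈ 1.57 × 10^-5 furlong.

1.57 × 10^-5 furlongs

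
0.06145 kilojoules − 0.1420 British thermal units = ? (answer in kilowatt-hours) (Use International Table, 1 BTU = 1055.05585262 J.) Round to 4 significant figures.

0.06145 kJ = 1.70694 × 10^-5 kWh and 0.1420 BTU = 4.16161 × 10^-5 kWh.
1.70694 × 10^-5 − 4.16161 × 10^-5 ≈ -2.455 × 10^-5 kWh.

-2.455 × 10^-5 kWh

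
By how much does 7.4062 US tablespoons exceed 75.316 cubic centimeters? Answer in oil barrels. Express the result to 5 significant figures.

7.4062 US tbsp = 0.000688821 bbl and 75.316 cm³ = 0.000473723 bbl.
0.000688821 − 0.000473723 ≈ 0.00021510 bbl.

0.00021510 oil barrels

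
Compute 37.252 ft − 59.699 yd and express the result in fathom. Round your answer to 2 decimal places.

37.252 ft = 6.20867 fathom and 59.699 yd = 29.8495 fathom.
6.20867 − 29.8495 ≈ -23.64 fathom.

-23.64 fathom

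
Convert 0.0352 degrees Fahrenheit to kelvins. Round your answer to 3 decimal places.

255.392 kelvins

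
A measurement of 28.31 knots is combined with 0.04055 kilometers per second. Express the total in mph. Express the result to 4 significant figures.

28.31 kn = 32.5786 mph and 0.04055 km/s = 90.7078 mph.
32.5786 + 90.7078 ≈ 123.3 mph.

123.3 mph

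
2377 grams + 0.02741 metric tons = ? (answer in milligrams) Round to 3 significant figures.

2377 g = 2.37700e+6 mg and 0.02741 t = 2.74100e+7 mg.
2.37700e+6 + 2.74100e+7 ≈ 2.98e+7 mg.

2.98e+7 mg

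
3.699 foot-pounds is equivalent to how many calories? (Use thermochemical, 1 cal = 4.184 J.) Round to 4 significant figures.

1.199 cal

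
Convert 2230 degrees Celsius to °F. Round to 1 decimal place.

°F = °C × 9/5 + 32.
Applying the formula gives 4046.0 °F.

4046.0 degrees Fahrenheit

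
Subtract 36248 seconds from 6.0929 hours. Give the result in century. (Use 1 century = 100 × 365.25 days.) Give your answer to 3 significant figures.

6.0929 h = 6.95060e-6 century and 36248 s = 1.14863e-5 century.
6.95060e-6 − 1.14863e-5 ≈ -4.54e-6 century.

-4.54e-6 century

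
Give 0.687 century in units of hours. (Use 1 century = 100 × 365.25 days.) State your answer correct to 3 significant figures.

602000 h

1 century = 876600 hours.
Then 0.687 × 876600 ≈ 602000 h.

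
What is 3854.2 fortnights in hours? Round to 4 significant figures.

1 fortnight = 336.000 hours.
3854.2 × 336.000 ≈ 1.295e+6 h.

1.295e+6 h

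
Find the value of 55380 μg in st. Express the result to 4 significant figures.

8.721 × 10^-6 st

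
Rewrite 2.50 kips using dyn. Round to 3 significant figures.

1.11 × 10^9 dyn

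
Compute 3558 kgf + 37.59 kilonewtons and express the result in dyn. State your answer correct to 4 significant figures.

7.248 × 10^9 dyn

3558 kgf = 3.48921 × 10^9 dyn and 37.59 kN = 3.75900 × 10^9 dyn.
3.48921 × 10^9 + 3.75900 × 10^9 ≈ 7.248 × 10^9 dyn.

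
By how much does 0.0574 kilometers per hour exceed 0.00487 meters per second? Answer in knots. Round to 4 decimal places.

0.0215 kn

0.0574 km/h = 0.0309935 kn and 0.00487 m/s = 0.00946652 kn.
0.0309935 − 0.00946652 ≈ 0.0215 kn.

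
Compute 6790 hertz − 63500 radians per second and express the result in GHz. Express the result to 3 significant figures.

-3.32 × 10^-6 GHz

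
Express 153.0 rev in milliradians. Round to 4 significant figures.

1 revolution = 6283.19 mrad.
Then 153.0 × 6283.19 ≈ 961300 mrad.

961300 milliradians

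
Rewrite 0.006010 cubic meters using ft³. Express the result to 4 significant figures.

0.2122 cubic feet

1 cubic meter = 35.3147 ft³.
0.006010 × 35.3147 ≈ 0.2122 ft³.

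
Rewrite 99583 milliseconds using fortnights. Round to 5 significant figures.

1 millisecond = 8.26720e-10 fortnight.
Then 99583 × 8.26720e-10 ≈ 8.2327e-5 fortnight.

8.2327e-5 fortnights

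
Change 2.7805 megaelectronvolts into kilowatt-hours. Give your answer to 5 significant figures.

1.2375e-19 kWh

1 MeV = 4.45049e-20 kilowatt-hours.
2.7805 × 4.45049e-20 ≈ 1.2375e-19 kWh.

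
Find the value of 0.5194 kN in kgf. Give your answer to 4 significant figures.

52.96 kgf

1 kilonewton = 101.972 kilograms-force.
0.5194 × 101.972 ≈ 52.96 kgf.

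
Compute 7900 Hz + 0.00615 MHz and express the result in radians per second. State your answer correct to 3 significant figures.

88300 radians per second

7900 Hz = 49637.2 rad/s and 0.00615 MHz = 38641.6 rad/s.
49637.2 + 38641.6 ≈ 88300 rad/s.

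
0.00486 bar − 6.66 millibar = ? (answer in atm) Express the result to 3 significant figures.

-0.00178 atm

0.00486 bar = 0.00479645 atm and 6.66 mbar = 0.00657291 atm.
0.00479645 − 0.00657291 ≈ -0.00178 atm.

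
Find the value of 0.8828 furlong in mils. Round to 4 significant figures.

1 furlong = 7.92000e+6 mil.
So 0.8828 × 7.92000e+6 ≈ 6.992e+6 mil.

6.992e+6 mil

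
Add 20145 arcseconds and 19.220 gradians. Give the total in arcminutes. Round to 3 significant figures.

20145 arcsec = 335.750 arcmin and 19.220 grad = 1037.88 arcmin.
335.750 + 1037.88 ≈ 1370 arcmin.

1370 arcmin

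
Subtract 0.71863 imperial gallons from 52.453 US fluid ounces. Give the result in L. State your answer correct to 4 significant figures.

52.453 US fl oz = 1.55122 L and 0.71863 imp gal = 3.26696 L.
1.55122 − 3.26696 ≈ -1.716 L.

-1.716 L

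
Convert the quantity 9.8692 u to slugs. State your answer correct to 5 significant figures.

1 atomic mass unit = 1.13783 × 10^-28 slugs.
So 9.8692 × 1.13783 × 10^-28 ≈ 1.1229 × 10^-27 slug.

1.1229 × 10^-27 slug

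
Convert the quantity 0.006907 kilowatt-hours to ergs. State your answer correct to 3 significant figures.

2.49 × 10^11 erg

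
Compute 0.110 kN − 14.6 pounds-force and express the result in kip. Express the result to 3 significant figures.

0.0101 kips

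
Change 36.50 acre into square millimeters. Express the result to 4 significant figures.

1.477 × 10^11 mm²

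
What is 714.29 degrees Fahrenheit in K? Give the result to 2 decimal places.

652.20 kelvins

K = (°F + 459.67) × 5/9.
Applying the formula gives 652.20 K.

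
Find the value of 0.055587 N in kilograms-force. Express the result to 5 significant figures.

1 newton = 0.101972 kilograms-force.
So 0.055587 × 0.101972 ≈ 0.0056683 kgf.

0.0056683 kilograms-force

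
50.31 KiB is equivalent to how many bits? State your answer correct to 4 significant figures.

412100 bits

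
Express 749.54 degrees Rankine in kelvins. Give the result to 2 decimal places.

°R = K × 9/5.
Applying the formula gives 416.41 K.

416.41 K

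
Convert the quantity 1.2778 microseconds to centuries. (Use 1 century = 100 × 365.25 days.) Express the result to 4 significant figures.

4.049e-16 century

1 μs = 3.16881e-16 century.
Then 1.2778 × 3.16881e-16 ≈ 4.049e-16 century.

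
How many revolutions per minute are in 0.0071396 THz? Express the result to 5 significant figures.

4.2838e+11 revolutions per minute

1 terahertz = 6.00000e+13 rpm.
0.0071396 × 6.00000e+13 ≈ 4.2838e+11 rpm.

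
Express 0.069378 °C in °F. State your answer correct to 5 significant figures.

32.125 degrees Fahrenheit

°F = °C × 9/5 + 32.
Applying the formula gives 32.125 °F.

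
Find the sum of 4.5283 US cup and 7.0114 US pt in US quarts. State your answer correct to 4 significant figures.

4.638 US qt

4.5283 US cup = 1.132075 US qt and 7.0114 US pt = 3.505700 US qt.
1.132075 + 3.505700 ≈ 4.638 US qt.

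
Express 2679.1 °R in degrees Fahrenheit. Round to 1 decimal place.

°R = °F + 459.67.
Applying the formula gives 2219.4 °F.

2219.4 degrees Fahrenheit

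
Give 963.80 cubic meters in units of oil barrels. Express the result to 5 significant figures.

6062.1 bbl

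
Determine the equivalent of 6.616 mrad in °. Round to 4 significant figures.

1 milliradian = 0.0572958 degrees.
So 6.616 × 0.0572958 ≈ 0.3791 °.

0.3791 degrees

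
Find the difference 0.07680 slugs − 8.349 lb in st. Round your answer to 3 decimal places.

-0.420 stone

0.07680 slug = 0.176498 st and 8.349 lb = 0.596357 st.
0.176498 − 0.596357 ≈ -0.420 st.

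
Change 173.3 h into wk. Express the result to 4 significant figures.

1.032 weeks

1 h = 0.00595238 wk.
Then 173.3 × 0.00595238 ≈ 1.032 wk.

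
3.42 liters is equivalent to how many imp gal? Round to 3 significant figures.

0.752 imperial gallons

1 L = 0.219969 imperial gallons.
3.42 × 0.219969 ≈ 0.752 imp gal.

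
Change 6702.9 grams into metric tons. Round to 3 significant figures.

1 gram = 1.00000e-6 t.
Thus 6702.9 × 1.00000e-6 ≈ 0.00670 t.

0.00670 metric tons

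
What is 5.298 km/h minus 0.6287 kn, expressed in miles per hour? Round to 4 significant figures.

2.569 miles per hour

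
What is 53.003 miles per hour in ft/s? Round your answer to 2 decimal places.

1 mph = 1.46667 feet per second.
Then 53.003 × 1.46667 ≈ 77.74 ft/s.

77.74 ft/s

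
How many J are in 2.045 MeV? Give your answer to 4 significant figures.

3.276e-13 J

1 MeV = 1.60218e-13 J.
Thus 2.045 × 1.60218e-13 ≈ 3.276e-13 J.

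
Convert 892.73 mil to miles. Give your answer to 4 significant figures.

1.409 × 10^-5 mi

1 mil = 1.57828 × 10^-8 mi.
So 892.73 × 1.57828 × 10^-8 ≈ 1.409 × 10^-5 mi.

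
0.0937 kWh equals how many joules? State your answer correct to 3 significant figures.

337000 J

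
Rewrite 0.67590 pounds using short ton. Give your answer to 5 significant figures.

0.00033795 short tons

1 lb = 0.000500000 short ton.
Thus 0.67590 × 0.000500000 ≈ 0.00033795 short ton.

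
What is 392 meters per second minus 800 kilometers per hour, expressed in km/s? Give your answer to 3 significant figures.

0.170 km/s

392 m/s = 0.392000 km/s and 800 km/h = 0.222222 km/s.
0.392000 − 0.222222 ≈ 0.170 km/s.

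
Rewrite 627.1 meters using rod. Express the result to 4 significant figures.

124.7 rods

1 meter = 0.198839 rods.
Then 627.1 × 0.198839 ≈ 124.7 rod.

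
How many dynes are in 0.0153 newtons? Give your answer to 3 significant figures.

1530 dyn

1 N = 100000 dynes.
0.0153 × 100000 ≈ 1530 dyn.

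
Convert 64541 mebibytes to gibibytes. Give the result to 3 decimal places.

63.028 GiB

1 MiB = 0.0009765625 GiB.
Then 64541 × 0.0009765625 ≈ 63.028 GiB.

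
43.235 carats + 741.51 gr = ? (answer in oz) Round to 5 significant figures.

43.235 ct = 0.305014 oz and 741.51 gr = 1.69488 oz.
0.305014 + 1.69488 ≈ 1.9999 oz.

1.9999 oz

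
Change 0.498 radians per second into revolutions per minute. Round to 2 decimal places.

1 radian per second = 9.54930 revolutions per minute.
0.498 × 9.54930 ≈ 4.76 rpm.

4.76 revolutions per minute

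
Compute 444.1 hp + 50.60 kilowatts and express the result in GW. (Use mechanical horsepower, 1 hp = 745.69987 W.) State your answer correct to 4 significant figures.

0.0003818 gigawatts

444.1 hp = 0.000331165 GW and 50.60 kW = 5.06000 × 10^-5 GW.
0.000331165 + 5.06000 × 10^-5 ≈ 0.0003818 GW.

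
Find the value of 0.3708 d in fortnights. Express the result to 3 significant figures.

1 day = 0.0714286 fortnights.
Then 0.3708 × 0.0714286 ≈ 0.0265 fortnight.

0.0265 fortnights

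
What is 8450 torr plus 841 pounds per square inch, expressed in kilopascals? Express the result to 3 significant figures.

8450 torr = 1126.57 kPa and 841 psi = 5798.49 kPa.
1126.57 + 5798.49 ≈ 6930 kPa.

6930 kPa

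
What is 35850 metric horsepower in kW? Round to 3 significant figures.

26400 kilowatts

1 PS = 0.735499 kW.
Then 35850 × 0.735499 ≈ 26400 kW.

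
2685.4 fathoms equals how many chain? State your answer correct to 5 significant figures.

244.13 chains

1 fathom = 0.0909091 chain.
2685.4 × 0.0909091 ≈ 244.13 chain.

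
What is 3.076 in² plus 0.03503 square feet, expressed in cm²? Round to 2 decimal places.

52.39 cm²

3.076 in² = 19.8451 cm² and 0.03503 ft² = 32.5439 cm².
19.8451 + 32.5439 ≈ 52.39 cm².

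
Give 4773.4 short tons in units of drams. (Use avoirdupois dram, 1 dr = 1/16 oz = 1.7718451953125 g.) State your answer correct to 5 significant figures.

1 short ton = 512000 drams.
Then 4773.4 × 512000 ≈ 2.4440e+9 dr.

2.4440e+9 dr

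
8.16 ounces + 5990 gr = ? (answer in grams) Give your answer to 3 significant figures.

8.16 oz = 231.332 g and 5990 gr = 388.145 g.
231.332 + 388.145 ≈ 619 g.

619 g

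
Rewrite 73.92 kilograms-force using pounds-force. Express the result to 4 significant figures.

163.0 lbf

1 kgf = 2.20462 lbf.
73.92 × 2.20462 ≈ 163.0 lbf.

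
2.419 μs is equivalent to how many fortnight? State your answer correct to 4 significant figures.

2.000e-12 fortnight

1 microsecond = 8.26720e-13 fortnights.
Then 2.419 × 8.26720e-13 ≈ 2.000e-12 fortnight.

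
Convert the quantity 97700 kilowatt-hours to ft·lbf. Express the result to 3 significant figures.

1 kWh = 2.65522e+6 ft·lbf.
Thus 97700 × 2.65522e+6 ≈ 2.59e+11 ft·lbf.

2.59e+11 ft·lbf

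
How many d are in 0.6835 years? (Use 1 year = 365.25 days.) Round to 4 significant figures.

249.6 d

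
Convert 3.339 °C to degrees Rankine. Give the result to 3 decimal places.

497.680 degrees Rankine

°R = (°C + 273.15) × 9/5.
Applying the formula gives 497.680 °R.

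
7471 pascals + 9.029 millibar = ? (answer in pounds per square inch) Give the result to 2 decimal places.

1.21 psi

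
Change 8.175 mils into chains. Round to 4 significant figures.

1.032e-5 chain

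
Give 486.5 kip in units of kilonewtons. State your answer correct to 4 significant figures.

1 kip = 4.44822 kN.
Thus 486.5 × 4.44822 ≈ 2164 kN.

2164 kN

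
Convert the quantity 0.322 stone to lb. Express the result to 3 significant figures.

4.51 lb

1 stone = 14.0000 pounds.
Thus 0.322 × 14.0000 ≈ 4.51 lb.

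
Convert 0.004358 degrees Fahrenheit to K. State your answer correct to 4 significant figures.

K = (°F + 459.67) × 5/9.
Applying the formula gives 255.4 K.

255.4 kelvins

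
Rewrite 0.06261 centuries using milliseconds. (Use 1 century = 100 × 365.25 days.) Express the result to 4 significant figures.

1.976 × 10^11 milliseconds

1 century = 3.15576 × 10^12 ms.
Thus 0.06261 × 3.15576 × 10^12 ≈ 1.976 × 10^11 ms.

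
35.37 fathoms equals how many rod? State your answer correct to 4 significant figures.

1 fathom = 0.363636 rod.
Thus 35.37 × 0.363636 ≈ 12.86 rod.

12.86 rods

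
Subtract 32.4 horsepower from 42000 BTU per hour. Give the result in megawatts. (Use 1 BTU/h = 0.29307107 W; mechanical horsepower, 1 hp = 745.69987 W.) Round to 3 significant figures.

42000 BTU/h = 0.0123090 MW and 32.4 hp = 0.0241607 MW.
0.0123090 − 0.0241607 ≈ -0.0119 MW.

-0.0119 MW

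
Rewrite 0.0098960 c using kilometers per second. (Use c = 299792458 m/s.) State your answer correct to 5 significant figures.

1 c = 299792 km/s.
Thus 0.0098960 × 299792 ≈ 2966.7 km/s.

2966.7 kilometers per second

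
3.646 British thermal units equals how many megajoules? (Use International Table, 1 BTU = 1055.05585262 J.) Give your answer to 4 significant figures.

1 BTU = 0.00105506 MJ.
Then 3.646 × 0.00105506 ≈ 0.003847 MJ.

0.003847 megajoules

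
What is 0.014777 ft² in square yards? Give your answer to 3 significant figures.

0.00164 yd²

1 ft² = 0.111111 square yards.
0.014777 × 0.111111 ≈ 0.00164 yd².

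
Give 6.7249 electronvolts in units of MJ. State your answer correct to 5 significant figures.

1.0774e-24 MJ

1 electronvolt = 1.602177e-25 megajoules.
6.7249 × 1.602177e-25 ≈ 1.0774e-24 MJ.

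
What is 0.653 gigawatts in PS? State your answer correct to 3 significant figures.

1 gigawatt = 1.35962e+6 PS.
Then 0.653 × 1.35962e+6 ≈ 888000 PS.

888000 metric horsepower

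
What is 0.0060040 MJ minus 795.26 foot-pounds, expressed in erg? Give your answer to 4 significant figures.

4.926e+10 erg

0.0060040 MJ = 6.00400e+10 erg and 795.26 ft·lbf = 1.07823e+10 erg.
6.00400e+10 − 1.07823e+10 ≈ 4.926e+10 erg.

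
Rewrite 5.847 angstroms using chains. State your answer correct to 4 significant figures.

2.907 × 10^-11 chains

1 Å = 4.97097 × 10^-12 chains.
Thus 5.847 × 4.97097 × 10^-12 ≈ 2.907 × 10^-11 chain.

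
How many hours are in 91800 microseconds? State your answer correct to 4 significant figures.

1 microsecond = 2.77778e-10 h.
So 91800 × 2.77778e-10 ≈ 2.550e-5 h.

2.550e-5 h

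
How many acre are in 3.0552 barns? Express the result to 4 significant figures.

7.550e-32 acre

1 barn = 2.47105e-32 acre.
So 3.0552 × 2.47105e-32 ≈ 7.550e-32 acre.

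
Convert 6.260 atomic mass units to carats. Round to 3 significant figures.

1 atomic mass unit = 8.30270 × 10^-24 ct.
So 6.260 × 8.30270 × 10^-24 ≈ 5.20 × 10^-23 ct.

5.20 × 10^-23 carats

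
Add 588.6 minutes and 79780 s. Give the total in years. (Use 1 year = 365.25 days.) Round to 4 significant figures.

0.003647 yr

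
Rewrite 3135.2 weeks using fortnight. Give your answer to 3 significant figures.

1570 fortnight

1 wk = 0.500000 fortnights.
So 3135.2 × 0.500000 ≈ 1570 fortnight.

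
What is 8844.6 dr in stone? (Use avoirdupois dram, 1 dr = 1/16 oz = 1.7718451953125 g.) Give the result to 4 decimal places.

2.4678 st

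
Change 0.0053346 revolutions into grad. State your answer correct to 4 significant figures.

2.134 grad

1 revolution = 400.000 gradians.
0.0053346 × 400.000 ≈ 2.134 grad.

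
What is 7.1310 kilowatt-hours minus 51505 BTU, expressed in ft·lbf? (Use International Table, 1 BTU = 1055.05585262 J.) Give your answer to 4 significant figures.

-2.115e+7 foot-pounds

7.1310 kWh = 1.89344e+7 ft·lbf and 51505 BTU = 4.00796e+7 ft·lbf.
1.89344e+7 − 4.00796e+7 ≈ -2.115e+7 ft·lbf.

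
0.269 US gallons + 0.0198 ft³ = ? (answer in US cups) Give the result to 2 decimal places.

0.269 US gal = 4.30400 US cup and 0.0198 ft³ = 2.36983 US cup.
4.30400 + 2.36983 ≈ 6.67 US cup.

6.67 US cups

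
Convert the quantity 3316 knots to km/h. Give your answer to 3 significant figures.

6140 km/h

1 kn = 1.85200 kilometers per hour.
Thus 3316 × 1.85200 ≈ 6140 km/h.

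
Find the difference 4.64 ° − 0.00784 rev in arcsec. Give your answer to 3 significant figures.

6540 arcsec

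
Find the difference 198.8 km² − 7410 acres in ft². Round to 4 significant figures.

1.817e+9 ft²

198.8 km² = 2.13987e+9 ft² and 7410 acre = 3.22780e+8 ft².
2.13987e+9 − 3.22780e+8 ≈ 1.817e+9 ft².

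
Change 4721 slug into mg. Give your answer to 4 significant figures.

1 slug = 1.45939 × 10^7 mg.
So 4721 × 1.45939 × 10^7 ≈ 6.890 × 10^10 mg.

6.890 × 10^10 milligrams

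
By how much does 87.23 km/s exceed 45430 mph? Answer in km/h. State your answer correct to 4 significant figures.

240900 kilometers per hour

87.23 km/s = 314028 km/h and 45430 mph = 73112.5 km/h.
314028 − 73112.5 ≈ 240900 km/h.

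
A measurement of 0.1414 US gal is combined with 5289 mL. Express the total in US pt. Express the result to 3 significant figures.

0.1414 US gal = 1.13120 US pt and 5289 mL = 11.1776 US pt.
1.13120 + 11.1776 ≈ 12.3 US pt.

12.3 US pints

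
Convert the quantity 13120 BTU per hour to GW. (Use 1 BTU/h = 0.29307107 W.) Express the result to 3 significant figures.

1 BTU/h = 2.93071 × 10^-10 gigawatts.
Then 13120 × 2.93071 × 10^-10 ≈ 3.85 × 10^-6 GW.

3.85 × 10^-6 gigawatts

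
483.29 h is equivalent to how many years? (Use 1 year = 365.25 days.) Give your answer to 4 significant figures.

0.05513 yr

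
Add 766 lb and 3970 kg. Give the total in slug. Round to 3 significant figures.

296 slug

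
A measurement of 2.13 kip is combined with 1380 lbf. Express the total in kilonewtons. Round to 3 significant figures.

15.6 kN

2.13 kip = 9.47471 kN and 1380 lbf = 6.13855 kN.
9.47471 + 6.13855 ≈ 15.6 kN.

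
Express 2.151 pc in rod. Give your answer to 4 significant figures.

1.320e+16 rod

1 parsec = 6.13552e+15 rods.
Thus 2.151 × 6.13552e+15 ≈ 1.320e+16 rod.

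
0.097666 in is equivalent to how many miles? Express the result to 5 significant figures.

1.5414e-6 miles

1 inch = 1.57828e-5 mi.
Then 0.097666 × 1.57828e-5 ≈ 1.5414e-6 mi.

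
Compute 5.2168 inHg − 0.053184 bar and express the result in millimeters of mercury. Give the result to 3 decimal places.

5.2168 inHg = 132.5067 mmHg and 0.053184 bar = 39.89127 mmHg.
132.5067 − 39.89127 ≈ 92.615 mmHg.

92.615 mmHg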